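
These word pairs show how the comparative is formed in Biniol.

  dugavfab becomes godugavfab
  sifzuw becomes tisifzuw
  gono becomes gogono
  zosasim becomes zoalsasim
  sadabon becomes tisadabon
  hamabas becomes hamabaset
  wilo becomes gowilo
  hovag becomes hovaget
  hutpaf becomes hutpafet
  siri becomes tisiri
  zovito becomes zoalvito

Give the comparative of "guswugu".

goguswugu

zovito and wilo both end in -o yet inflect differently (zoalvito, gowilo), so the final letter is not what conditions the rule; the first letter is.
"guswugu" begins with g-. The one such stem in the data (gono → gogono) adds the prefix go-, so the same rule applies.
So guswugu → goguswugu.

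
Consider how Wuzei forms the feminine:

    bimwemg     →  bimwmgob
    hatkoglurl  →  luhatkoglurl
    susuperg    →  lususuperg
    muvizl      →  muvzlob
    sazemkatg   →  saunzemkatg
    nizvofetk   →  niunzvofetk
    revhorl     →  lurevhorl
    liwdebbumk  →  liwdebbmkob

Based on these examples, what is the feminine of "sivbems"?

sivbmsob

susuperg and sazemkatg both end in -g yet inflect differently (lususuperg, saunzemkatg), so the final letter is not what conditions the rule; the second-to-last letter is.
"sivbems" has second-to-last letter 'm'. The stems whose second-to-last letter is 'm' (liwdebbumk → liwdebbmkob, bimwemg → bimwmgob) delete the last vowel and add -ob.
So sivbems → sivbmsob.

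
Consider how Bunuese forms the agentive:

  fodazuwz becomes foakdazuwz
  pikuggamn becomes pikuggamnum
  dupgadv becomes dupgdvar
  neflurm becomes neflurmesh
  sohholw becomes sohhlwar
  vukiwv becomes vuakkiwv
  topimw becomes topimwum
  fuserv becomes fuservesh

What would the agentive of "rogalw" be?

fuserv and vukiwv both end in -v yet inflect differently (fuservesh, vuakkiwv), so the final letter is not what conditions the rule; the second-to-last letter is.
"rogalw" has second-to-last letter 'l'. The one such stem in the data (sohholw → sohhlwar) deletes the last vowel and adds -ar (as does dupgadv), so the same rule applies.
So rogalw → roglwar.

roglwar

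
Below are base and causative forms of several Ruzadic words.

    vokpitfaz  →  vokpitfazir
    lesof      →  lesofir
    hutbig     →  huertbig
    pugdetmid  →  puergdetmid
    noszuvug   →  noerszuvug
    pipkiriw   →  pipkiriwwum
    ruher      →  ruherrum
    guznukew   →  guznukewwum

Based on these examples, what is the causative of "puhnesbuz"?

puhnesbuzir

hutbig and pipkiriw both have last vowel 'i' yet inflect differently (huertbig, pipkiriwwum), so the last vowel is not what conditions the rule; the final letter is.
"puhnesbuz" ends in -z. The one such stem in the data (vokpitfaz → vokpitfazir) adds -ir, so the same rule applies.
So puhnesbuz → puhnesbuzir.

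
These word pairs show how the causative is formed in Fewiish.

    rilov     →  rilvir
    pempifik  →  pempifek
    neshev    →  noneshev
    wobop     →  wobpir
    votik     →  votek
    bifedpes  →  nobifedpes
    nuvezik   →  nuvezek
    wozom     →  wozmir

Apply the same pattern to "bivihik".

bivihek

"bivihik" has last vowel 'i'. The stems whose last vowel is 'i' (pempifik → pempifek, votik → votek, nuvezik → nuvezek) change the last vowel to 'e'.
So bivihik → bivihek.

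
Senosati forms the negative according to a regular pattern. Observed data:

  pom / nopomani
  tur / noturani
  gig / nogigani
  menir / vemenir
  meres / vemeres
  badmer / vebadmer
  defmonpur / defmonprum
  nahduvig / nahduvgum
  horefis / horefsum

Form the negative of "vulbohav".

vulbohvum

tur and menir both end in -r yet inflect differently (noturani, vemenir), so the final letter is not what conditions the rule; the number of vowels is.
"vulbohav" has 3 vowels. The stems with 3 vowels (defmonpur → defmonprum, nahduvig → nahduvgum, horefis → horefsum) delete the last vowel and add -um.
The other patterns: stems with 1 vowel add no- … -ani around the stem; stems with 2 vowels add the prefix ve-.
So vulbohav → vulbohvum.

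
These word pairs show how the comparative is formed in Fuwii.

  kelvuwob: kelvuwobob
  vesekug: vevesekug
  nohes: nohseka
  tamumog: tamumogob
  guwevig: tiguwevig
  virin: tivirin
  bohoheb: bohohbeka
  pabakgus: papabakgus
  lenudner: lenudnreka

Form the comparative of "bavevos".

vesekug and guwevig both end in -g yet inflect differently (vevesekug, tiguwevig), so the final letter is not what conditions the rule; the last vowel is.
"bavevos" has last vowel 'o'. The stems whose last vowel is 'o' (tamumog → tamumogob, kelvuwob → kelvuwobob) add -ob.
So bavevos → bavevosob.

bavevosob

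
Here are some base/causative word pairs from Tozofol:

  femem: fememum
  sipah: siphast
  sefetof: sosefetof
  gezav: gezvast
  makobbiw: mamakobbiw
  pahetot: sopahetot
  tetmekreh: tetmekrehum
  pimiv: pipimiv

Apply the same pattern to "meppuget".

"meppuget" has last vowel 'e'. The stems whose last vowel is 'e' (tetmekreh → tetmekrehum, femem → fememum) add -um.
The other patterns: stems whose last vowel is 'a' delete the last vowel and add -ast; stems whose last vowel is 'o' add the prefix so-; stems whose last vowel is 'i' repeat the first consonant+vowel as a prefix.
So meppuget → meppugetum.

meppugetum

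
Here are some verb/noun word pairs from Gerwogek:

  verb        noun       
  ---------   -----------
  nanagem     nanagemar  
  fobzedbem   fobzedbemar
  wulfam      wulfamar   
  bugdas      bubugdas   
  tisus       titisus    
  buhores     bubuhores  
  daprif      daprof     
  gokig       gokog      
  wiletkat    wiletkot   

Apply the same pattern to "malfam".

wulfam and bugdas both have last vowel 'a' yet inflect differently (wulfamar, bubugdas), so the last vowel is not what conditions the rule; the final letter is.
"malfam" ends in -m. The stems ending in -m (nanagem → nanagemar, fobzedbem → fobzedbemar, wulfam → wulfamar) add -ar.
The other patterns: stems ending in -s repeat the first consonant+vowel as a prefix; stems ending in -f, -g or -t change the last vowel to 'o'.
So malfam → malfamar.

malfamar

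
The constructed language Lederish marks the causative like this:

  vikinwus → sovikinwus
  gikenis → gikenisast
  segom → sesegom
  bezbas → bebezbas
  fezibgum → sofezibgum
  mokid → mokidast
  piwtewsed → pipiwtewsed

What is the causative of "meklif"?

meklifast

gikenis and vikinwus both end in -s yet inflect differently (gikenisast, sovikinwus), so the final letter is not what conditions the rule; the last vowel is.
"meklif" has last vowel 'i'. The stems whose last vowel is 'i' (mokid → mokidast, gikenis → gikenisast) add -ast.
The other patterns: stems whose last vowel is 'u' add the prefix so-; stems whose last vowel is 'a', 'e' or 'o' repeat the first consonant+vowel as a prefix.
So meklif → meklifast.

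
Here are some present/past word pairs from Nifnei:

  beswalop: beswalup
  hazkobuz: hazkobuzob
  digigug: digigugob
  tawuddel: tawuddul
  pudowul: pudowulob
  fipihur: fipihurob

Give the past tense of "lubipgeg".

pudowul and tawuddel both end in -l yet inflect differently (pudowulob, tawuddul), so the final letter is not what conditions the rule; the last vowel is.
"lubipgeg" has last vowel 'e'. The one such stem in the data (tawuddel → tawuddul) changes the last vowel to 'u' (as does beswalop), so the same rule applies.
The other pattern: stems whose last vowel is 'u' add -ob.
So lubipgeg → lubipgug.

lubipgug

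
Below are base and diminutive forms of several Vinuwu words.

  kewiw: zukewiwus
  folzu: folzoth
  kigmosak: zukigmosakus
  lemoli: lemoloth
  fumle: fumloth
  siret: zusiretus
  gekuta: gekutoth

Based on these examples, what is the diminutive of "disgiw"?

zudisgiwus

gekuta and kigmosak both have last vowel 'a' yet inflect differently (gekutoth, zukigmosakus), so the last vowel is not what conditions the rule; whether the stem ends in a vowel or a consonant is.
"disgiw" ends in a consonant. The stems ending in a consonant (kigmosak → zukigmosakus, kewiw → zukewiwus, siret → zusiretus) add zu- … -us around the stem.
The other pattern: stems ending in a vowel drop the final letter and add -oth.
So disgiw → zudisgiwus.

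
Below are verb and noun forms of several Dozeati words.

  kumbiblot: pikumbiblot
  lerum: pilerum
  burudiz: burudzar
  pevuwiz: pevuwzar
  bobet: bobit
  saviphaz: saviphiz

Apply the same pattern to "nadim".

nadmar

kumbiblot and bobet both end in -t yet inflect differently (pikumbiblot, bobit), so the final letter is not what conditions the rule; the last vowel is.
"nadim" has last vowel 'i'. The stems whose last vowel is 'i' (burudiz → burudzar, pevuwiz → pevuwzar) delete the last vowel and add -ar.
The other patterns: stems whose last vowel is 'o' or 'u' add the prefix pi-; stems whose last vowel is 'a' or 'e' change the last vowel to 'i'.
So nadim → nadmar.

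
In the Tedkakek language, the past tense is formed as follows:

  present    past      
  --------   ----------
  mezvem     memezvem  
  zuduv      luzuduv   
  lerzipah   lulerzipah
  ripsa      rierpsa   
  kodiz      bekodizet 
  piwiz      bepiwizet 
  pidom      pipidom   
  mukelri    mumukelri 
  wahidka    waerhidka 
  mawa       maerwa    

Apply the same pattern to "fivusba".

"fivusba" ends in -a. The stems ending in -a (mawa → maerwa, wahidka → waerhidka, ripsa → rierpsa) insert -er- after the first vowel.
The other patterns: stems ending in -i or -m repeat the first consonant+vowel as a prefix; stems ending in -z add be- … -et around the stem; stems ending in -h or -v add the prefix lu-.
So fivusba → fiervusba.

fiervusba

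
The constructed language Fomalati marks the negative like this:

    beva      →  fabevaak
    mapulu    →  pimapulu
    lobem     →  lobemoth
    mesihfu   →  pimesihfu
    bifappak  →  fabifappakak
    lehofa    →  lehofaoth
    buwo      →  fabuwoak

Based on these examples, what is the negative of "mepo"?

lehofa and beva both end in -a yet inflect differently (lehofaoth, fabevaak), so the final letter is not what conditions the rule; the first letter is.
"mepo" begins with m-. The stems beginning with m- (mesihfu → pimesihfu, mapulu → pimapulu) add the prefix pi-.
The other patterns: stems beginning with l- add -oth; stems beginning with b- add fa- … -ak around the stem.
So mepo → pimepo.

pimepo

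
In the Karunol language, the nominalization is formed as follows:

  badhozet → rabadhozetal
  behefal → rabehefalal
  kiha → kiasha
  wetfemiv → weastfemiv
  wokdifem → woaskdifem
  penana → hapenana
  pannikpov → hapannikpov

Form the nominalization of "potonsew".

hapotonsew

"potonsew" begins with p-. The stems beginning with p- (penana → hapenana, pannikpov → hapannikpov) add the prefix ha-.
So potonsew → hapotonsew.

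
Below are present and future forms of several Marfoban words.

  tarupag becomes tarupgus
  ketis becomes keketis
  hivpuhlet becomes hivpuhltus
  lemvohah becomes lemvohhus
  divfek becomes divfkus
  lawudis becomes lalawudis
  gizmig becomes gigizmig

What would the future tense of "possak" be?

gizmig and tarupag both end in -g yet inflect differently (gigizmig, tarupgus), so the final letter is not what conditions the rule; the last vowel is.
"possak" has last vowel 'a'. The stems whose last vowel is 'a' (tarupag → tarupgus, lemvohah → lemvohhus) delete the last vowel and add -us.
So possak → posskus.

posskus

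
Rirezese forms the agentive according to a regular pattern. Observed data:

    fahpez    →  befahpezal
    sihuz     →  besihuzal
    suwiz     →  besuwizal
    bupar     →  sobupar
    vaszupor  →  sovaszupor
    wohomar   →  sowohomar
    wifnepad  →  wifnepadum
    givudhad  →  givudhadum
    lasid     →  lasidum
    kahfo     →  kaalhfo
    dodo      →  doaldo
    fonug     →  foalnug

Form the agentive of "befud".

befudum

"befud" ends in -d. The stems ending in -d (wifnepad → wifnepadum, givudhad → givudhadum, lasid → lasidum) add -um.
The other patterns: stems ending in -z add be- … -al around the stem; stems ending in -r add the prefix so-; stems ending in -g or -o insert -al- after the first vowel.
So befud → befudum.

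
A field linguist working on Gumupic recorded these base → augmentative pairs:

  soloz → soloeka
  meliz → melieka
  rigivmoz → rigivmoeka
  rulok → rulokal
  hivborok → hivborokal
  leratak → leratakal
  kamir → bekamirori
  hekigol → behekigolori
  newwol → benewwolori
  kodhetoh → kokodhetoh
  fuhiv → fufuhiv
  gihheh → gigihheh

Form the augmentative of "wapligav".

wawapligav

soloz and rulok both have last vowel 'o' yet inflect differently (soloeka, rulokal), so the last vowel is not what conditions the rule; the final letter is.
"wapligav" ends in -v. The one such stem in the data (fuhiv → fufuhiv) repeats the first consonant+vowel as a prefix (as do kodhetoh, gihheh), so the same rule applies.
So wapligav → wawapligav.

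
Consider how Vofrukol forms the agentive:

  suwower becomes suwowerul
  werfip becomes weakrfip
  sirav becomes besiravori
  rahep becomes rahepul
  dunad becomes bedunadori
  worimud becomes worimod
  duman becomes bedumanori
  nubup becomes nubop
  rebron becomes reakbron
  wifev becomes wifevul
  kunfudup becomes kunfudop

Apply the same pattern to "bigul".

wifev and sirav both end in -v yet inflect differently (wifevul, besiravori), so the final letter is not what conditions the rule; the last vowel is.
"bigul" has last vowel 'u'. The stems whose last vowel is 'u' (kunfudup → kunfudop, worimud → worimod, nubup → nubop) change the last vowel to 'o'.
The other patterns: stems whose last vowel is 'e' add -ul; stems whose last vowel is 'a' add be- … -ori around the stem; stems whose last vowel is 'i' or 'o' insert -ak- after the first vowel.
So bigul → bigol.

bigol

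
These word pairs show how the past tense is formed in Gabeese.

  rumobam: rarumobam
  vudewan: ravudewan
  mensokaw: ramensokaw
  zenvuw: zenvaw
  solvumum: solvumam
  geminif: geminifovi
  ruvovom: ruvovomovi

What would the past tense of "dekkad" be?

mensokaw and zenvuw both end in -w yet inflect differently (ramensokaw, zenvaw), so the final letter is not what conditions the rule; the last vowel is.
"dekkad" has last vowel 'a'. The stems whose last vowel is 'a' (rumobam → rarumobam, vudewan → ravudewan, mensokaw → ramensokaw) add the prefix ra-.
So dekkad → radekkad.

radekkad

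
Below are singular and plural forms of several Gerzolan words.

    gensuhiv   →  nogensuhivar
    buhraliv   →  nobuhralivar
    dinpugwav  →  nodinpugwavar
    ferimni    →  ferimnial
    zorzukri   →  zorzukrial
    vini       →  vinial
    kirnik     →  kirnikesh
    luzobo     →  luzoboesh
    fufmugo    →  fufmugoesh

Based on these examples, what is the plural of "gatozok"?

gatozokesh

gensuhiv and ferimni both have last vowel 'i' yet inflect differently (nogensuhivar, ferimnial), so the last vowel is not what conditions the rule; the final letter is.
"gatozok" ends in -k. The one such stem in the data (kirnik → kirnikesh) adds -esh, so the same rule applies.
So gatozok → gatozokesh.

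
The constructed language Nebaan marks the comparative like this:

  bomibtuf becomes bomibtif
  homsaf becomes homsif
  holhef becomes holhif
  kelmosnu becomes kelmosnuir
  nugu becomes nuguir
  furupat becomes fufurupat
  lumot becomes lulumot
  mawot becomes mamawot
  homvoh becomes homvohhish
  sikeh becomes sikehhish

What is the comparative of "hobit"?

hohobit

bomibtuf and kelmosnu both have last vowel 'u' yet inflect differently (bomibtif, kelmosnuir), so the last vowel is not what conditions the rule; the final letter is.
"hobit" ends in -t. The stems ending in -t (furupat → fufurupat, lumot → lulumot, mawot → mamawot) repeat the first consonant+vowel as a prefix.
So hobit → hohobit.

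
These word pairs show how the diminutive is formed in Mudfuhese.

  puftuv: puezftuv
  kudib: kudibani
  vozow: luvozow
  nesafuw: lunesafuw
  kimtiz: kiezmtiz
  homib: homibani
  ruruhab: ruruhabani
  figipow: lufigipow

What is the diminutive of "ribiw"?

luribiw

"ribiw" ends in -w. The stems ending in -w (nesafuw → lunesafuw, vozow → luvozow, figipow → lufigipow) add the prefix lu-.
The other patterns: stems ending in -b add -ani; stems ending in -v or -z insert -ez- after the first vowel.
So ribiw → luribiw.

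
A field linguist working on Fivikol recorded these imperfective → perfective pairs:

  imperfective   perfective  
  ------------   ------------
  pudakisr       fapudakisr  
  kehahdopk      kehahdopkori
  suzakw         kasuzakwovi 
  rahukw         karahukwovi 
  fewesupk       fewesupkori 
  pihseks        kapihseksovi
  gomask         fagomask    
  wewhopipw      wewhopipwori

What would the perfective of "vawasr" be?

favawasr

"vawasr" has second-to-last letter 's'. The stems whose second-to-last letter is 's' (gomask → fagomask, pudakisr → fapudakisr) add the prefix fa-.
The other patterns: stems whose second-to-last letter is 'p' add -ori; stems whose second-to-last letter is 'k' add ka- … -ovi around the stem.
So vawasr → favawasr.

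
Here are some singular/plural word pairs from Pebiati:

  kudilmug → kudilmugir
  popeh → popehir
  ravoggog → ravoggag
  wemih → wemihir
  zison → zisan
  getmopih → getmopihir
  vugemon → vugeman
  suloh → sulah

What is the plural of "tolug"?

tolugir

suloh and getmopih both end in -h yet inflect differently (sulah, getmopihir), so the final letter is not what conditions the rule; the last vowel is.
"tolug" has last vowel 'u'. The one such stem in the data (kudilmug → kudilmugir) adds -ir, so the same rule applies.
The other pattern: stems whose last vowel is 'o' change the last vowel to 'a'.
So tolug → tolugir.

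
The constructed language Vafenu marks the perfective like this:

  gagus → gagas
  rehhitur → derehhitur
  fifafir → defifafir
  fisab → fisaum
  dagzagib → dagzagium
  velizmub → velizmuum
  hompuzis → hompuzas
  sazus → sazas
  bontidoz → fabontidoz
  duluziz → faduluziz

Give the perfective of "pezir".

"pezir" ends in -r. The stems ending in -r (rehhitur → derehhitur, fifafir → defifafir) add the prefix de-.
So pezir → depezir.

depezir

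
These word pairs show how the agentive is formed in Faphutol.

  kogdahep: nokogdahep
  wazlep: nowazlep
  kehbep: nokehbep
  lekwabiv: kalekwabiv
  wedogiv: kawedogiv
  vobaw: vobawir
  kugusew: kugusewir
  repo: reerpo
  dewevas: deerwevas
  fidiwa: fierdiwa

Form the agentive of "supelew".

supelewir

kogdahep and kugusew both have last vowel 'e' yet inflect differently (nokogdahep, kugusewir), so the last vowel is not what conditions the rule; the final letter is.
"supelew" ends in -w. The stems ending in -w (vobaw → vobawir, kugusew → kugusewir) add -ir.
The other patterns: stems ending in -p add the prefix no-; stems ending in -v add the prefix ka-; stems ending in -a, -o or -s insert -er- after the first vowel.
So supelew → supelewir.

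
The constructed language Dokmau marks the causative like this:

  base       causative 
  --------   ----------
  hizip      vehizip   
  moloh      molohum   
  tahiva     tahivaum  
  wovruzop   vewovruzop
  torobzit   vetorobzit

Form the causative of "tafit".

vetafit

"tafit" ends in -t. The one such stem in the data (torobzit → vetorobzit) adds the prefix ve-, so the same rule applies.
So tafit → vetafit.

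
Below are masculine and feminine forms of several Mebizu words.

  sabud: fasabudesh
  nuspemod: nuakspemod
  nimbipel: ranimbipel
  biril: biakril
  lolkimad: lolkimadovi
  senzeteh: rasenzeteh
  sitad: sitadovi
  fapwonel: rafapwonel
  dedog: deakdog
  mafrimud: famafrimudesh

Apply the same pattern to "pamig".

paakmig

sabud and lolkimad both end in -d yet inflect differently (fasabudesh, lolkimadovi), so the final letter is not what conditions the rule; the last vowel is.
"pamig" has last vowel 'i'. The one such stem in the data (biril → biakril) inserts -ak- after the first vowel (as do dedog, nuspemod), so the same rule applies.
The other patterns: stems whose last vowel is 'e' add the prefix ra-; stems whose last vowel is 'u' add fa- … -esh around the stem; stems whose last vowel is 'a' add -ovi.
So pamig → paakmig.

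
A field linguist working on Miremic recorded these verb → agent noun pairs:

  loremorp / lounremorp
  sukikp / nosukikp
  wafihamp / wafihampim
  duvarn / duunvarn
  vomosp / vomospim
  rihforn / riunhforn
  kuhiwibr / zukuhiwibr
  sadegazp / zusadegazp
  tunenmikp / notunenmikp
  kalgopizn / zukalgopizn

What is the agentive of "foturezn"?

"foturezn" has second-to-last letter 'z'. The stems whose second-to-last letter is 'z' (kalgopizn → zukalgopizn, sadegazp → zusadegazp) add the prefix zu-.
The other patterns: stems whose second-to-last letter is 'm' or 's' add -im; stems whose second-to-last letter is 'k' add the prefix no-; stems whose second-to-last letter is 'r' insert -un- after the first vowel.
So foturezn → zufoturezn.

zufoturezn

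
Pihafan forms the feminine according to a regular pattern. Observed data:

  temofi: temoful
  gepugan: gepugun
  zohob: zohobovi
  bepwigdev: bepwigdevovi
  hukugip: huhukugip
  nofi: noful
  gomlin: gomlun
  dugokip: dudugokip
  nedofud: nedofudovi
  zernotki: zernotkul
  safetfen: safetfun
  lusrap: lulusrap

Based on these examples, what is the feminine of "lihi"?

lihul

"lihi" ends in -i. The stems ending in -i (temofi → temoful, nofi → noful, zernotki → zernotkul) drop the final letter and add -ul.
So lihi → lihul.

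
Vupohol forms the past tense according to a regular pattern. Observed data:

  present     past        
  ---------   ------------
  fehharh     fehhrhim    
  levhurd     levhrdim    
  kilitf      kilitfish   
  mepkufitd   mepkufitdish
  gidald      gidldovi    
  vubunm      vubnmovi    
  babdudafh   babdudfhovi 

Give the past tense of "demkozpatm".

"demkozpatm" has second-to-last letter 't'. The stems whose second-to-last letter is 't' (kilitf → kilitfish, mepkufitd → mepkufitdish) add -ish.
So demkozpatm → demkozpatmish.

demkozpatmish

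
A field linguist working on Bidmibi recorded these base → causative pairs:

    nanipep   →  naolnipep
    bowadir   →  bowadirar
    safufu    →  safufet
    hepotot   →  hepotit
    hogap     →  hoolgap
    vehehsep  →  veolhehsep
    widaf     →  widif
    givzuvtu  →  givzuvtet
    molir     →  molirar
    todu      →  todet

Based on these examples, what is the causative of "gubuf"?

hogap and widaf both have last vowel 'a' yet inflect differently (hoolgap, widif), so the last vowel is not what conditions the rule; the final letter is.
"gubuf" ends in -f. The one such stem in the data (widaf → widif) changes the last vowel to 'i' (as does hepotot), so the same rule applies.
So gubuf → gubif.

gubif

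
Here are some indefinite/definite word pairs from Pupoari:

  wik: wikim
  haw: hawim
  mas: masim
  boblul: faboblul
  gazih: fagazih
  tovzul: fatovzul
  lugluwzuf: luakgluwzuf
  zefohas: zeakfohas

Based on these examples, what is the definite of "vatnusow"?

"vatnusow" has 3 vowels. The stems with 3 vowels (lugluwzuf → luakgluwzuf, zefohas → zeakfohas) insert -ak- after the first vowel.
So vatnusow → vaaktnusow.

vaaktnusow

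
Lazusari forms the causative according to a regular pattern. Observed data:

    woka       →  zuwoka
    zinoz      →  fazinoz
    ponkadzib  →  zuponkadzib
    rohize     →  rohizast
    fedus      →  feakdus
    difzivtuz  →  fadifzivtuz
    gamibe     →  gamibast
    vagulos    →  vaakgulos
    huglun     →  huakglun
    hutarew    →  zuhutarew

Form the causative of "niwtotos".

zinoz and vagulos both have last vowel 'o' yet inflect differently (fazinoz, vaakgulos), so the last vowel is not what conditions the rule; the final letter is.
"niwtotos" ends in -s. The stems ending in -s (vagulos → vaakgulos, fedus → feakdus) insert -ak- after the first vowel.
The other patterns: stems ending in -z add the prefix fa-; stems ending in -e drop the final letter and add -ast; stems ending in -a, -b or -w add the prefix zu-.
So niwtotos → niakwtotos.

niakwtotos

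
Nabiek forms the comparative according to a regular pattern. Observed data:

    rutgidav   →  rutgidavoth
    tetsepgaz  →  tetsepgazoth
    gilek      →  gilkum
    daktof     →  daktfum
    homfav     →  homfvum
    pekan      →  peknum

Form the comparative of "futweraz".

rutgidav and homfav both end in -v yet inflect differently (rutgidavoth, homfvum), so the final letter is not what conditions the rule; the number of vowels is.
"futweraz" has 3 vowels. The stems with 3 vowels (rutgidav → rutgidavoth, tetsepgaz → tetsepgazoth) add -oth.
The other pattern: stems with 2 vowels delete the last vowel and add -um.
So futweraz → futwerazoth.

futwerazoth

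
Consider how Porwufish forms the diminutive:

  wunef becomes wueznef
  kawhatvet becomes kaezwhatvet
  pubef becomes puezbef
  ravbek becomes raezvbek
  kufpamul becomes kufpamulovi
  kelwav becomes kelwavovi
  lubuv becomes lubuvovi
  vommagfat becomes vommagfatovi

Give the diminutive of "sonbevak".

sonbevakovi

"sonbevak" has last vowel 'a'. The stems whose last vowel is 'a' (kelwav → kelwavovi, vommagfat → vommagfatovi) add -ovi.
The other pattern: stems whose last vowel is 'e' insert -ez- after the first vowel.
So sonbevak → sonbevakovi.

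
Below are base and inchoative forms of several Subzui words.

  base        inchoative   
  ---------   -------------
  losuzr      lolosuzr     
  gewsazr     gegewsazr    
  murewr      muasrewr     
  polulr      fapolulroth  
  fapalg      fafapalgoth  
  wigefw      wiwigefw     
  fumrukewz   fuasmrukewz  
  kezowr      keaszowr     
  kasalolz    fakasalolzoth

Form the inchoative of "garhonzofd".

"garhonzofd" has second-to-last letter 'f'. The one such stem in the data (wigefw → wiwigefw) repeats the first consonant+vowel as a prefix (as do losuzr, gewsazr), so the same rule applies.
So garhonzofd → gagarhonzofd.

gagarhonzofd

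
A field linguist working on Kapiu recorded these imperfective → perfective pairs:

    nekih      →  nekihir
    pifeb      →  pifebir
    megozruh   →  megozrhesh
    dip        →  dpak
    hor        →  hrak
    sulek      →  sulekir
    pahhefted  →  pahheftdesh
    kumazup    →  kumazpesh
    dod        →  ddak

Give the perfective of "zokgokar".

nekih and megozruh both end in -h yet inflect differently (nekihir, megozrhesh), so the final letter is not what conditions the rule; the number of vowels is.
"zokgokar" has 3 vowels. The stems with 3 vowels (megozruh → megozrhesh, pahhefted → pahheftdesh, kumazup → kumazpesh) delete the last vowel and add -esh.
So zokgokar → zokgokresh.

zokgokresh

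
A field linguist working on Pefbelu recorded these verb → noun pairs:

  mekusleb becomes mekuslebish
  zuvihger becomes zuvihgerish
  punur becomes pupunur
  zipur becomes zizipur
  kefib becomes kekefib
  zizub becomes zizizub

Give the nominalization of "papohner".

zuvihger and punur both end in -r yet inflect differently (zuvihgerish, pupunur), so the final letter is not what conditions the rule; the number of vowels is.
"papohner" has 3 vowels. The stems with 3 vowels (mekusleb → mekuslebish, zuvihger → zuvihgerish) add -ish.
The other pattern: stems with 2 vowels repeat the first consonant+vowel as a prefix.
So papohner → papohnerish.

papohnerish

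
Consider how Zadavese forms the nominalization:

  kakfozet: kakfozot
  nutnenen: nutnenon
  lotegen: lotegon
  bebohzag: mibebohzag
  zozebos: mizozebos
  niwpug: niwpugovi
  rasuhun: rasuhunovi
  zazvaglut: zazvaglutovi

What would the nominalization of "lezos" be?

milezos

bebohzag and niwpug both end in -g yet inflect differently (mibebohzag, niwpugovi), so the final letter is not what conditions the rule; the last vowel is.
"lezos" has last vowel 'o'. The one such stem in the data (zozebos → mizozebos) adds the prefix mi-, so the same rule applies.
The other patterns: stems whose last vowel is 'e' change the last vowel to 'o'; stems whose last vowel is 'u' add -ovi.
So lezos → milezos.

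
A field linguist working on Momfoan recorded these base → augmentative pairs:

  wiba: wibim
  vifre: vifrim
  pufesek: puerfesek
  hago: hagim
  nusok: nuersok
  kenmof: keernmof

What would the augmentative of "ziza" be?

zizim

vifre and pufesek both have last vowel 'e' yet inflect differently (vifrim, puerfesek), so the last vowel is not what conditions the rule; whether the stem ends in a vowel or a consonant is.
"ziza" ends in a vowel. The stems ending in a vowel (wiba → wibim, vifre → vifrim, hago → hagim) drop the final letter and add -im.
So ziza → zizim.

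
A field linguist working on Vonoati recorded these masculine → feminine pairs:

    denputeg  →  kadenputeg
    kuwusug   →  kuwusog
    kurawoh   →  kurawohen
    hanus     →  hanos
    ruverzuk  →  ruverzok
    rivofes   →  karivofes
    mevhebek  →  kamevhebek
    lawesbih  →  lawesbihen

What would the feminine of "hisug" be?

ruverzuk and mevhebek both end in -k yet inflect differently (ruverzok, kamevhebek), so the final letter is not what conditions the rule; the last vowel is.
"hisug" has last vowel 'u'. The stems whose last vowel is 'u' (hanus → hanos, ruverzuk → ruverzok, kuwusug → kuwusog) change the last vowel to 'o'.
So hisug → hisog.

hisog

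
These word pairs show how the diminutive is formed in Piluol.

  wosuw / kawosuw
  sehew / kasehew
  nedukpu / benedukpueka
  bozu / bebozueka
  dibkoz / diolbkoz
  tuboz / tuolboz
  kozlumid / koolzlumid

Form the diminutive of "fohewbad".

"fohewbad" ends in -d. The one such stem in the data (kozlumid → koolzlumid) inserts -ol- after the first vowel (as do dibkoz, tuboz), so the same rule applies.
The other patterns: stems ending in -w add the prefix ka-; stems ending in -u add be- … -eka around the stem.
So fohewbad → foolhewbad.

foolhewbad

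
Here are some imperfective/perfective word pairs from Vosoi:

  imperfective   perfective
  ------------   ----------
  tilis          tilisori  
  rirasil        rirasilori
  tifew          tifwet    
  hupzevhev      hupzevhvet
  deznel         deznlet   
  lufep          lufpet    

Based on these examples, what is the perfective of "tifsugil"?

tifsugilori

"tifsugil" has last vowel 'i'. The stems whose last vowel is 'i' (rirasil → rirasilori, tilis → tilisori) add -ori.
The other pattern: stems whose last vowel is 'e' delete the last vowel and add -et.
So tifsugil → tifsugilori.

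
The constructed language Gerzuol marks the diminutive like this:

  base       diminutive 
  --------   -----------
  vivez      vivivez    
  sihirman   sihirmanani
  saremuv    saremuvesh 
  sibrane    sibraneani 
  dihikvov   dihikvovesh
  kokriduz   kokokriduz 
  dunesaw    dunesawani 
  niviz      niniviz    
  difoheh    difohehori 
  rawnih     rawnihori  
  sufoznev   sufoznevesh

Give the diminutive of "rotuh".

"rotuh" ends in -h. The stems ending in -h (difoheh → difohehori, rawnih → rawnihori) add -ori.
So rotuh → rotuhori.

rotuhori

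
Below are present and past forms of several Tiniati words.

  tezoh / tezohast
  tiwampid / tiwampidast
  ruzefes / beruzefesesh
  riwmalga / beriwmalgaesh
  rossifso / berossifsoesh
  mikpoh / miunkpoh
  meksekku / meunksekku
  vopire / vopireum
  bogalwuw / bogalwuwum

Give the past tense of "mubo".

muunbo

"mubo" begins with m-. The stems beginning with m- (mikpoh → miunkpoh, meksekku → meunksekku) insert -un- after the first vowel.
So mubo → muunbo.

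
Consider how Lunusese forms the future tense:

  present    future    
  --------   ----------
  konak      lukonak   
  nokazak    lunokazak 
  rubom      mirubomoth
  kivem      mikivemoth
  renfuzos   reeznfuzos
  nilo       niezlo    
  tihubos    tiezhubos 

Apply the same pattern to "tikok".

lutikok

rubom and renfuzos both have last vowel 'o' yet inflect differently (mirubomoth, reeznfuzos), so the last vowel is not what conditions the rule; the final letter is.
"tikok" ends in -k. The stems ending in -k (konak → lukonak, nokazak → lunokazak) add the prefix lu-.
So tikok → lutikok.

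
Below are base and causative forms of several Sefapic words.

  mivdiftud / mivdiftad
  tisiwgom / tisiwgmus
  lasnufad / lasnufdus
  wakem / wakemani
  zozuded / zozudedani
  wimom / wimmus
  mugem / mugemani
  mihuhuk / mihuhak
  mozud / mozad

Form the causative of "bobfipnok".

zozuded and mozud both end in -d yet inflect differently (zozudedani, mozad), so the final letter is not what conditions the rule; the last vowel is.
"bobfipnok" has last vowel 'o'. The stems whose last vowel is 'o' (wimom → wimmus, tisiwgom → tisiwgmus) delete the last vowel and add -us.
The other patterns: stems whose last vowel is 'e' add -ani; stems whose last vowel is 'u' change the last vowel to 'a'.
So bobfipnok → bobfipnkus.

bobfipnkus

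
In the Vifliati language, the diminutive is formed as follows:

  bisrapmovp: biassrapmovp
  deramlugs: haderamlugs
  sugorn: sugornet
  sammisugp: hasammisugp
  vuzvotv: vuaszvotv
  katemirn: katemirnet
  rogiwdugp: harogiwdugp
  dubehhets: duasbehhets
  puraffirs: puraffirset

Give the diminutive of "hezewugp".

deramlugs and puraffirs both end in -s yet inflect differently (haderamlugs, puraffirset), so the final letter is not what conditions the rule; the second-to-last letter is.
"hezewugp" has second-to-last letter 'g'. The stems whose second-to-last letter is 'g' (sammisugp → hasammisugp, deramlugs → haderamlugs, rogiwdugp → harogiwdugp) add the prefix ha-.
The other patterns: stems whose second-to-last letter is 'r' add -et; stems whose second-to-last letter is 't' or 'v' insert -as- after the first vowel.
So hezewugp → hahezewugp.

hahezewugp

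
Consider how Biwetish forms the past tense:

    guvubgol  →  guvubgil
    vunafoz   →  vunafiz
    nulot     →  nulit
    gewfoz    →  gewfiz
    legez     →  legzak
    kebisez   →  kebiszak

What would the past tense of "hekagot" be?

hekagit

vunafoz and legez both end in -z yet inflect differently (vunafiz, legzak), so the final letter is not what conditions the rule; the last vowel is.
"hekagot" has last vowel 'o'. The stems whose last vowel is 'o' (guvubgol → guvubgil, vunafoz → vunafiz, nulot → nulit) change the last vowel to 'i'.
So hekagot → hekagit.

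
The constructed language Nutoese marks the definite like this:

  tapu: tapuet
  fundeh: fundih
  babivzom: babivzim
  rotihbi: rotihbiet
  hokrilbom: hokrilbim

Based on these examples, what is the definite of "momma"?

mommaet

"momma" ends in a vowel. The stems ending in a vowel (rotihbi → rotihbiet, tapu → tapuet) add -et.
The other pattern: stems ending in a consonant change the last vowel to 'i'.
So momma → mommaet.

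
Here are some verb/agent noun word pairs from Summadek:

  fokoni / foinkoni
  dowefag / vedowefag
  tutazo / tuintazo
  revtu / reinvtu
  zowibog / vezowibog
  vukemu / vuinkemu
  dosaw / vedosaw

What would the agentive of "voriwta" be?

voinriwta

zowibog and tutazo both have last vowel 'o' yet inflect differently (vezowibog, tuintazo), so the last vowel is not what conditions the rule; whether the stem ends in a vowel or a consonant is.
"voriwta" ends in a vowel. The stems ending in a vowel (tutazo → tuintazo, revtu → reinvtu, fokoni → foinkoni) insert -in- after the first vowel.
The other pattern: stems ending in a consonant add the prefix ve-.
So voriwta → voinriwta.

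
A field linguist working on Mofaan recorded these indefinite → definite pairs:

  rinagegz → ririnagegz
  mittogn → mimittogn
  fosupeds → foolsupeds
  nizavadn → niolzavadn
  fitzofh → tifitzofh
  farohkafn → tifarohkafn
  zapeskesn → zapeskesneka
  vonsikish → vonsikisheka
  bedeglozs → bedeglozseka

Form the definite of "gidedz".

"gidedz" has second-to-last letter 'd'. The stems whose second-to-last letter is 'd' (fosupeds → foolsupeds, nizavadn → niolzavadn) insert -ol- after the first vowel.
The other patterns: stems whose second-to-last letter is 'g' repeat the first consonant+vowel as a prefix; stems whose second-to-last letter is 'f' add the prefix ti-; stems whose second-to-last letter is 's' or 'z' add -eka.
So gidedz → gioldedz.

gioldedz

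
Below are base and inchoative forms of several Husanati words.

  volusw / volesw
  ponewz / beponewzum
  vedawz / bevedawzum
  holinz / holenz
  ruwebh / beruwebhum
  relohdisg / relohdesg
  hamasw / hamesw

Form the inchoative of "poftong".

pofteng

"poftong" has second-to-last letter 'n'. The one such stem in the data (holinz → holenz) changes the last vowel to 'e' (as do hamasw, volusw), so the same rule applies.
So poftong → pofteng.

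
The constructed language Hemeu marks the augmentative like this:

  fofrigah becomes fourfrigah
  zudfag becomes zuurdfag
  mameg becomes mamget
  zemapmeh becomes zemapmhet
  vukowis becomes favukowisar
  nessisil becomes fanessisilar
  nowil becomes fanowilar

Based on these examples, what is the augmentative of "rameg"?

zudfag and mameg both end in -g yet inflect differently (zuurdfag, mamget), so the final letter is not what conditions the rule; the last vowel is.
"rameg" has last vowel 'e'. The stems whose last vowel is 'e' (mameg → mamget, zemapmeh → zemapmhet) delete the last vowel and add -et.
The other patterns: stems whose last vowel is 'a' insert -ur- after the first vowel; stems whose last vowel is 'i' add fa- … -ar around the stem.
So rameg → ramget.

ramget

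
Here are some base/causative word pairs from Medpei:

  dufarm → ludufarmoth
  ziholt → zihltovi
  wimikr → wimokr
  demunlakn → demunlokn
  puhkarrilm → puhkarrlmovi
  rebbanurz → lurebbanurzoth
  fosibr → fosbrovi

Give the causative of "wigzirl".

wimikr and fosibr both end in -r yet inflect differently (wimokr, fosbrovi), so the final letter is not what conditions the rule; the second-to-last letter is.
"wigzirl" has second-to-last letter 'r'. The stems whose second-to-last letter is 'r' (rebbanurz → lurebbanurzoth, dufarm → ludufarmoth) add lu- … -oth around the stem.
So wigzirl → luwigzirloth.

luwigzirloth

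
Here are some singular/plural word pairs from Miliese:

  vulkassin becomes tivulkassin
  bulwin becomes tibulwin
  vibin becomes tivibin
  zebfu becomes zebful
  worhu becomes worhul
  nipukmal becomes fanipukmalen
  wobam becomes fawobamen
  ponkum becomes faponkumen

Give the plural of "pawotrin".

zebfu and ponkum both have last vowel 'u' yet inflect differently (zebful, faponkumen), so the last vowel is not what conditions the rule; the final letter is.
"pawotrin" ends in -n. The stems ending in -n (vulkassin → tivulkassin, bulwin → tibulwin, vibin → tivibin) add the prefix ti-.
So pawotrin → tipawotrin.

tipawotrin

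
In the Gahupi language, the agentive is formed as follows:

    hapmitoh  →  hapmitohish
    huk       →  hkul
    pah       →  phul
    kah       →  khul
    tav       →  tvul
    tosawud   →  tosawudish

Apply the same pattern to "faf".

fful

hapmitoh and pah both end in -h yet inflect differently (hapmitohish, phul), so the final letter is not what conditions the rule; the number of vowels is.
"faf" has 1 vowel. The stems with 1 vowel (huk → hkul, pah → phul, kah → khul) delete the last vowel and add -ul.
So faf → fful.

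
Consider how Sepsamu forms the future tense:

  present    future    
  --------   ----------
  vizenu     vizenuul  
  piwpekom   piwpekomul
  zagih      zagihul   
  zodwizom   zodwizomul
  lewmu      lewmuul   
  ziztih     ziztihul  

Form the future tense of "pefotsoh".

pefotsohul

Every pair shown (vizenu → vizenuul, piwpekom → piwpekomul, zagih → zagihul, …) follows the same rule: add -ul.
So pefotsoh → pefotsohul.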